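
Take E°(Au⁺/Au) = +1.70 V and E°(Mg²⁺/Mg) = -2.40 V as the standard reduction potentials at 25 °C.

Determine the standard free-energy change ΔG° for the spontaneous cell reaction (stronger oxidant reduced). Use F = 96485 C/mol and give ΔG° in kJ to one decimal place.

Au⁺/Au (E° = +1.70 V) is the cathode; Mg²⁺/Mg (E° = -2.40 V) is the anode, so E°cell = +4.10 V.
Balancing electrons gives n = 2 (lcm of 1 and 2).
ΔG° = −nFE° = −(2)(96485)(+4.10) = -791,177 J = -791.2 kJ.

-791.2 kJ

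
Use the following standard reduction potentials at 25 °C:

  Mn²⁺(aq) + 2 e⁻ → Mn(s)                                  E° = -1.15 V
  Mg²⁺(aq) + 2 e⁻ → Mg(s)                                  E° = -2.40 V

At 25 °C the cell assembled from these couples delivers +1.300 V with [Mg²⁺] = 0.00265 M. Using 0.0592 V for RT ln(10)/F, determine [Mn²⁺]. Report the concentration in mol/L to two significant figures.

Mn²⁺/Mn is the cathode, Mg²⁺/Mg the anode: E°cell = +1.25 V, n = 2.
Overall reaction: Mn²⁺(aq) + Mg(s) → Mn(s) + Mg²⁺(aq); Q = [Mg²⁺]^1/[Mn²⁺]^1.
From E = E° − (0.0592/n) log Q: log Q = (E° − E)·n/0.0592 = (+1.25 − (+1.300))·2/0.0592 = -1.6892.
So 1·log[Mn²⁺] = 1·log(0.00265) − log Q = -2.5768 − (-1.6892) = -0.8876; [Mn²⁺] = 10^(-0.8876) ≈ 0.13 M.

0.13 M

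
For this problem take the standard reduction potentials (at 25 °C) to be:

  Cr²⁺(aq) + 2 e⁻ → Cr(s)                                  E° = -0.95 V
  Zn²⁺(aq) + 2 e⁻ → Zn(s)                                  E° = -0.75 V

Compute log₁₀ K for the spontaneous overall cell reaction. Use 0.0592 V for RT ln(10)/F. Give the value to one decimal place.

Cathode: Zn²⁺/Zn; anode: Cr²⁺/Cr. E°cell = +0.20 V, n = 2.
log K = nE°cell / 0.0592 = (2)(+0.20) / 0.0592 = 6.8.

6.8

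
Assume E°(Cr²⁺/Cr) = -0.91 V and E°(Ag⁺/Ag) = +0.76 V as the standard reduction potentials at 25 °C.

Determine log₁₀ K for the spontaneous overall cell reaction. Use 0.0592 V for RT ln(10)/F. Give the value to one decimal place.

Cathode: Ag⁺/Ag; anode: Cr²⁺/Cr. E°cell = +1.67 V, n = 2.
log K = nE°cell / 0.0592 = (2)(+1.67) / 0.0592 = 56.4.

56.4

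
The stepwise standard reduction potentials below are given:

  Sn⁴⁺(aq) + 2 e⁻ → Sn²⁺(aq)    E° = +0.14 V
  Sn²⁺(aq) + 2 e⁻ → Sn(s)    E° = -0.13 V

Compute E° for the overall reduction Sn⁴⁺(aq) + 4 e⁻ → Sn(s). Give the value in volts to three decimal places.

+0.005 V

Adding the free-energy changes (−nFE°) of the two steps gives −n₃FE°₃ = −n₁FE°₁ − n₂FE°₂.
E°₃ = (2×+0.14 + 2×-0.13) / 4 = (+0.020) / 4 = +0.005 V.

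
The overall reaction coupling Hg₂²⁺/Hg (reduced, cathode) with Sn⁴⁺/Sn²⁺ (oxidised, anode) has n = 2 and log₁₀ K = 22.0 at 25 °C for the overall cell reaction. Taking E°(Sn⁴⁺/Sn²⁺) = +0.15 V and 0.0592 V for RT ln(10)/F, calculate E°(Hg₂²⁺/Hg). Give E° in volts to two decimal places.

+0.80 V

E°cell = (0.0592/n)·log K = (0.0592/2)(22.0) = +0.651 V.
Since Hg₂²⁺/Hg is the cathode and Sn⁴⁺/Sn²⁺ the anode, E°cell = E°(Hg₂²⁺/Hg) − E°(Sn⁴⁺/Sn²⁺).
So E°(Hg₂²⁺/Hg) = E°cell + E°(Sn⁴⁺/Sn²⁺) = +0.651 + (+0.15) = +0.80 V.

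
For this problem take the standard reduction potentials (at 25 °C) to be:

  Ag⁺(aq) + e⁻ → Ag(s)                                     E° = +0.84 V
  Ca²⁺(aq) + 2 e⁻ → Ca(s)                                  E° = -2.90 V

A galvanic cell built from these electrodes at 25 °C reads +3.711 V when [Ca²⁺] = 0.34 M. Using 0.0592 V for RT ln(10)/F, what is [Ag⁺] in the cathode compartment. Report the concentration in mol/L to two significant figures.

Ag⁺/Ag is the cathode, Ca²⁺/Ca the anode: E°cell = +3.74 V, n = 2.
Overall reaction: 2 Ag⁺(aq) + Ca(s) → 2 Ag(s) + Ca²⁺(aq); Q = [Ca²⁺]^1/[Ag⁺]^2.
From E = E° − (0.0592/n) log Q: log Q = (E° − E)·n/0.0592 = (+3.74 − (+3.711))·2/0.0592 = 0.9797.
So 2·log[Ag⁺] = 1·log(0.34) − log Q = -0.4685 − (0.9797) = -1.4482; log[Ag⁺] = -1.4482 / 2 = -0.7241; [Ag⁺] = 10^(-0.7241) ≈ 0.19 M.

0.19 M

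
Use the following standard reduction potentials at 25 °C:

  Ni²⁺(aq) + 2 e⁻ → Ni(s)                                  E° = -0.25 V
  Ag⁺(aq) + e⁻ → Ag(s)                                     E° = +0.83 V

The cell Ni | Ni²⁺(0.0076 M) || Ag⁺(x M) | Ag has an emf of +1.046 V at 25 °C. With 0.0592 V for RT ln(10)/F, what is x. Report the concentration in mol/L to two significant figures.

0.023 M

Ag⁺/Ag is the cathode, Ni²⁺/Ni the anode: E°cell = +1.08 V, n = 2.
Overall reaction: 2 Ag⁺(aq) + Ni(s) → 2 Ag(s) + Ni²⁺(aq); Q = [Ni²⁺]^1/[Ag⁺]^2.
From E = E° − (0.0592/n) log Q: log Q = (E° − E)·n/0.0592 = (+1.08 − (+1.046))·2/0.0592 = 1.1486.
So 2·log[Ag⁺] = 1·log(0.0076) − log Q = -2.1192 − (1.1486) = -3.2678; log[Ag⁺] = -3.2678 / 2 = -1.6339; [Ag⁺] = 10^(-1.6339) ≈ 0.023 M.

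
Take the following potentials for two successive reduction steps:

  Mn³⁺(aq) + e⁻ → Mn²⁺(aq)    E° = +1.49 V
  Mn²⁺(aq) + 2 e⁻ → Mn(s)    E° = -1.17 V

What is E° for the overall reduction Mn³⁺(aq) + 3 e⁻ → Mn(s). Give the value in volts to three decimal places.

-0.283 V

Standard free energies of sequential steps add: ΔG°₃ = ΔG°₁ + ΔG°₂, so n₃E°₃ = n₁E°₁ + n₂E°₂.
E°₃ = (1×+1.49 + 2×-1.17) / 3 = (-0.850) / 3 = -0.283 V.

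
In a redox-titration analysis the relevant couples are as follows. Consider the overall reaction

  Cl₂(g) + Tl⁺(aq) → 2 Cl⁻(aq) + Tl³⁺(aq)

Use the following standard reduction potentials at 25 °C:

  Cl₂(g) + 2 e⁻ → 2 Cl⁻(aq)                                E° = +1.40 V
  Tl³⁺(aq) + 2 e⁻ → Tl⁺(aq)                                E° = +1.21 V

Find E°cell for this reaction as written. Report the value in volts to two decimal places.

+0.19 V

The Cl₂/Cl⁻ couple has the higher reduction potential, so it is the cathode; Tl³⁺/Tl⁺ is oxidised at the anode.
E°cell = E°(cathode) − E°(anode) = (+1.40) − (+1.21) = +0.19 V.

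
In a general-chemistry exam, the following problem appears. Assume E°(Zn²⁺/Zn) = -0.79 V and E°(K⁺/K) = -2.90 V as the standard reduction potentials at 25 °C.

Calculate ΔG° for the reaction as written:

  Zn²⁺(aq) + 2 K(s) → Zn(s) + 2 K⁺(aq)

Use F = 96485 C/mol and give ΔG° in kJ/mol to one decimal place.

As written, Zn²⁺/Zn is reduced (cathode) and K⁺/K is oxidised (anode), so E°cell = (-0.79) − (-2.90) = +2.11 V.
Balancing electrons gives n = 2.
ΔG° = −nFE° = −(2)(96485)(+2.11) = -407,167 J = -407.2 kJ/mol.

-407.2 kJ/mol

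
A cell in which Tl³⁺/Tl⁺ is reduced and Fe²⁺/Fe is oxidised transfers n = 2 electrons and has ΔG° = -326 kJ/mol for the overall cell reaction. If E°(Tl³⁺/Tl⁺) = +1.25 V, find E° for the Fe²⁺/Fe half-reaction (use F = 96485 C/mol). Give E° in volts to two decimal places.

E°cell = −ΔG°/(nF) = −(-326×10³)/((2)(96485)) = +1.689 V.
Since Tl³⁺/Tl⁺ is the cathode and Fe²⁺/Fe the anode, E°cell = E°(Tl³⁺/Tl⁺) − E°(Fe²⁺/Fe).
So E°(Fe²⁺/Fe) = E°(Tl³⁺/Tl⁺) − E°cell = (+1.25) − (+1.689) = -0.44 V.

-0.44 V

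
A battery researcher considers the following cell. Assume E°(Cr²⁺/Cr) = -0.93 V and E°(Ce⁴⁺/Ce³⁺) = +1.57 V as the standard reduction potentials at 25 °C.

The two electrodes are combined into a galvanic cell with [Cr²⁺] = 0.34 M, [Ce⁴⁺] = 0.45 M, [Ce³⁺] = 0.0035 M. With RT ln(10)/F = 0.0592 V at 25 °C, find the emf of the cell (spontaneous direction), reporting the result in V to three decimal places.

Ce⁴⁺/Ce³⁺ is the cathode (higher E°), Cr²⁺/Cr the anode: E°cell = +1.57 − (-0.93) = +2.50 V, n = 2.
Overall: 2 Ce⁴⁺(aq) + Cr(s) → 2 Ce³⁺(aq) + Cr²⁺(aq)
Q = [Ce³⁺]^2·[Cr²⁺] / ([Ce⁴⁺]^2); log Q = -4.687.
E = E° − (0.0592/n) log Q = +2.50 − (0.0592/2)(-4.687) = +2.639 V.

+2.639 V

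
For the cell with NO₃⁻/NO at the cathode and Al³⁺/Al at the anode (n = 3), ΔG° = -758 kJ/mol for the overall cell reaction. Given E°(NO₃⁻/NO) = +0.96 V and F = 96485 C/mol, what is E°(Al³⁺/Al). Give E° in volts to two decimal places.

-1.66 V

E°cell = −ΔG°/(nF) = −(-758×10³)/((3)(96485)) = +2.619 V.
Since NO₃⁻/NO is the cathode and Al³⁺/Al the anode, E°cell = E°(NO₃⁻/NO) − E°(Al³⁺/Al).
So E°(Al³⁺/Al) = E°(NO₃⁻/NO) − E°cell = (+0.96) − (+2.619) = -1.66 V.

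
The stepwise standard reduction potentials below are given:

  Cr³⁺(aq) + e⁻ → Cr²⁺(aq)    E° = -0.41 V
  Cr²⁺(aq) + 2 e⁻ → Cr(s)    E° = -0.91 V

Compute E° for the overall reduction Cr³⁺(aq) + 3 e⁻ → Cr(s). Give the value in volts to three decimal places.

-0.743 V

Standard free energies of sequential steps add: ΔG°₃ = ΔG°₁ + ΔG°₂, so n₃E°₃ = n₁E°₁ + n₂E°₂.
E°₃ = (1×-0.41 + 2×-0.91) / 3 = (-2.230) / 3 = -0.743 V.
E° values themselves are not directly additive — weighting by electron count is essential.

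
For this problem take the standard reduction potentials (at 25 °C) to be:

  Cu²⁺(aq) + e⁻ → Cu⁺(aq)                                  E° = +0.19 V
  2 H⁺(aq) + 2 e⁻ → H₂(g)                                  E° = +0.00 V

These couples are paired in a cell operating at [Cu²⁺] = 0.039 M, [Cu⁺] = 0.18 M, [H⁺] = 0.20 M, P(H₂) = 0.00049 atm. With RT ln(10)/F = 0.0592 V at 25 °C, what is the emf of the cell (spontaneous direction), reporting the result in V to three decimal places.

Cu²⁺/Cu⁺ is the cathode (higher E°), H⁺/H₂ the anode: E°cell = +0.19 − (+0.00) = +0.19 V, n = 2.
Overall: 2 Cu²⁺(aq) + H₂(g) → 2 Cu⁺(aq) + 2 H⁺(aq)
Q = [Cu⁺]^2·[H⁺]^2 / ([Cu²⁺]^2·P(H₂)); log Q = 3.240.
E = E° − (0.0592/n) log Q = +0.19 − (0.0592/2)(3.240) = +0.094 V.

+0.094 V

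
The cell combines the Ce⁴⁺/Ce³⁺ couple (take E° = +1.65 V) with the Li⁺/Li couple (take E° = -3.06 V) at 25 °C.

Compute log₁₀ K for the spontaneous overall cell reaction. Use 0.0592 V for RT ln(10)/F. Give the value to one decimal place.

Cathode: Ce⁴⁺/Ce³⁺; anode: Li⁺/Li. E°cell = +4.71 V, n = 1.
log K = nE°cell / 0.0592 = (1)(+4.71) / 0.0592 = 79.6.

79.6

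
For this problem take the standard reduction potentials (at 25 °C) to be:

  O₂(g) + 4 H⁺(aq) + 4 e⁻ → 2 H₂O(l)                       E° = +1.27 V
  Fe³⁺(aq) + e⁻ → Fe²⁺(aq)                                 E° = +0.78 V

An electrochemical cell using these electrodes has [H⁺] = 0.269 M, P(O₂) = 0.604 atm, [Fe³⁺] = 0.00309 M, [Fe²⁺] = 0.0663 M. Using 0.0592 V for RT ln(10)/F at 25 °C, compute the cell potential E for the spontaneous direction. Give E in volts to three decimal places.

+0.532 V

O₂/H₂O is the cathode (higher E°), Fe³⁺/Fe²⁺ the anode: E°cell = +1.27 − (+0.78) = +0.49 V, n = 4.
Overall: O₂(g) + 4 H⁺(aq) + 4 Fe²⁺(aq) → 2 H₂O(l) + 4 Fe³⁺(aq)
Q = [Fe³⁺]^4 / (P(O₂)·[H⁺]^4·[Fe²⁺]^4); log Q = -2.826.
E = E° − (0.0592/n) log Q = +0.49 − (0.0592/4)(-2.826) = +0.532 V.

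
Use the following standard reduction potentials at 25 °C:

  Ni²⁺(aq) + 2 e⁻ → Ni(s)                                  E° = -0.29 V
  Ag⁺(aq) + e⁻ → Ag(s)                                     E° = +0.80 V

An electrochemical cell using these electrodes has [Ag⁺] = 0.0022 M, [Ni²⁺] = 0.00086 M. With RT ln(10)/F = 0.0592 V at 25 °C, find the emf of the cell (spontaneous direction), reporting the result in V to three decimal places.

Ag⁺/Ag is the cathode (higher E°), Ni²⁺/Ni the anode: E°cell = +0.80 − (-0.29) = +1.09 V, n = 2.
Overall: 2 Ag⁺(aq) + Ni(s) → 2 Ag(s) + Ni²⁺(aq)
Q = [Ni²⁺] / ([Ag⁺]^2); log Q = 2.250.
E = E° − (0.0592/n) log Q = +1.09 − (0.0592/2)(2.250) = +1.023 V.

+1.023 V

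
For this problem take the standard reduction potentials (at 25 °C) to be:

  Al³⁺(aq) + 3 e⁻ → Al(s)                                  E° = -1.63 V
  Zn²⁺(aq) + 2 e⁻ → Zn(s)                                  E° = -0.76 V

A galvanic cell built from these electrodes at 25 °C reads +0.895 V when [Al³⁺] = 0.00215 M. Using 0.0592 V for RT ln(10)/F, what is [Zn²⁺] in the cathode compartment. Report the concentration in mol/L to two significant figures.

Zn²⁺/Zn is the cathode, Al³⁺/Al the anode: E°cell = +0.87 V, n = 6.
Overall reaction: 3 Zn²⁺(aq) + 2 Al(s) → 3 Zn(s) + 2 Al³⁺(aq); Q = [Al³⁺]^2/[Zn²⁺]^3.
From E = E° − (0.0592/n) log Q: log Q = (E° − E)·n/0.0592 = (+0.87 − (+0.895))·6/0.0592 = -2.5338.
So 3·log[Zn²⁺] = 2·log(0.00215) − log Q = -5.3351 − (-2.5338) = -2.8013; log[Zn²⁺] = -2.8013 / 3 = -0.9338; [Zn²⁺] = 10^(-0.9338) ≈ 0.12 M.

0.12 M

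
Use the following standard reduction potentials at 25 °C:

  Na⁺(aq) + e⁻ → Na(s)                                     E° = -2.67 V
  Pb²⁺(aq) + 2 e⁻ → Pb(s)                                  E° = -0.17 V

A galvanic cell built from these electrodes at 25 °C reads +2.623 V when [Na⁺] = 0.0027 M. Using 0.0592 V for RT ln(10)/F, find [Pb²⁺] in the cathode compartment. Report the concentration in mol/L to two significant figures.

0.10 M

Pb²⁺/Pb is the cathode, Na⁺/Na the anode: E°cell = +2.50 V, n = 2.
Overall reaction: Pb²⁺(aq) + 2 Na(s) → Pb(s) + 2 Na⁺(aq); Q = [Na⁺]^2/[Pb²⁺]^1.
From E = E° − (0.0592/n) log Q: log Q = (E° − E)·n/0.0592 = (+2.50 − (+2.623))·2/0.0592 = -4.1554.
So 1·log[Pb²⁺] = 2·log(0.0027) − log Q = -5.1373 − (-4.1554) = -0.9819; [Pb²⁺] = 10^(-0.9819) ≈ 0.10 M.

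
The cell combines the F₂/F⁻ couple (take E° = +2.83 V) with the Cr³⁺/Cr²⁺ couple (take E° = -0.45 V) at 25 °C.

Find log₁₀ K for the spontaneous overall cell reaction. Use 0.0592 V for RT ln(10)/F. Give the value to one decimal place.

110.8

Cathode: F₂/F⁻; anode: Cr³⁺/Cr²⁺. E°cell = +3.28 V, n = 2.
log K = nE°cell / 0.0592 = (2)(+3.28) / 0.0592 = 110.8.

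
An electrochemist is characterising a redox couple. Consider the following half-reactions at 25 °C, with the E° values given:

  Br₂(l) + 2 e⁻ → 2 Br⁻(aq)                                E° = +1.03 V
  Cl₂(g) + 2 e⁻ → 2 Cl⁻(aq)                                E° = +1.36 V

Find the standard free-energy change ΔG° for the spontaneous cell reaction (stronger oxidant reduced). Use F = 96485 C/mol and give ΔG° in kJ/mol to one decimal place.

Cl₂/Cl⁻ (E° = +1.36 V) is the cathode; Br₂/Br⁻ (E° = +1.03 V) is the anode, so E°cell = +0.33 V.
Balancing electrons gives n = 2 (lcm of 2 and 2).
ΔG° = −nFE° = −(2)(96485)(+0.33) = -63,680 J = -63.7 kJ/mol.

-63.7 kJ/mol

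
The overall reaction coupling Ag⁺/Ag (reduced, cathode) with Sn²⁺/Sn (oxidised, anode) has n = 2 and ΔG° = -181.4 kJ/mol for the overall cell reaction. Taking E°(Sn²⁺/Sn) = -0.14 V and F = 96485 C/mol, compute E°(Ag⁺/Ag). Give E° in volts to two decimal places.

+0.80 V

E°cell = −ΔG°/(nF) = −(-181.4×10³)/((2)(96485)) = +0.940 V.
Since Ag⁺/Ag is the cathode and Sn²⁺/Sn the anode, E°cell = E°(Ag⁺/Ag) − E°(Sn²⁺/Sn).
So E°(Ag⁺/Ag) = E°cell + E°(Sn²⁺/Sn) = +0.940 + (-0.14) = +0.80 V.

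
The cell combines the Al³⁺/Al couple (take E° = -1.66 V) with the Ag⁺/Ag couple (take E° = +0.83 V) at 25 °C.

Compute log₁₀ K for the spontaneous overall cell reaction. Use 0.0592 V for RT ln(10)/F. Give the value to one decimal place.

Cathode: Ag⁺/Ag; anode: Al³⁺/Al. E°cell = +2.49 V, n = 3.
log K = nE°cell / 0.0592 = (3)(+2.49) / 0.0592 = 126.2.

126.2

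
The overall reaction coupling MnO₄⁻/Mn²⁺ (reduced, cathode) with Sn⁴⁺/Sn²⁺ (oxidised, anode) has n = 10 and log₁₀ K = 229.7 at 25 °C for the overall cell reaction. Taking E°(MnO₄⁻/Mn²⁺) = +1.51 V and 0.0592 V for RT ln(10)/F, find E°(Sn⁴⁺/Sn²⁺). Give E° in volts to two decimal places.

E°cell = (0.0592/n)·log K = (0.0592/10)(229.7) = +1.360 V.
Since MnO₄⁻/Mn²⁺ is the cathode and Sn⁴⁺/Sn²⁺ the anode, E°cell = E°(MnO₄⁻/Mn²⁺) − E°(Sn⁴⁺/Sn²⁺).
So E°(Sn⁴⁺/Sn²⁺) = E°(MnO₄⁻/Mn²⁺) − E°cell = (+1.51) − (+1.360) = +0.15 V.

+0.15 V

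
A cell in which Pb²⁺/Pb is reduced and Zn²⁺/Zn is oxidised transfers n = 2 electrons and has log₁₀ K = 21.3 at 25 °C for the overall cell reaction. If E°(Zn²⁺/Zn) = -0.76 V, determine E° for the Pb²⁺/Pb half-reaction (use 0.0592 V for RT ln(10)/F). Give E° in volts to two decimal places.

E°cell = (0.0592/n)·log K = (0.0592/2)(21.3) = +0.630 V.
Since Pb²⁺/Pb is the cathode and Zn²⁺/Zn the anode, E°cell = E°(Pb²⁺/Pb) − E°(Zn²⁺/Zn).
So E°(Pb²⁺/Pb) = E°cell + E°(Zn²⁺/Zn) = +0.630 + (-0.76) = -0.13 V.

-0.13 V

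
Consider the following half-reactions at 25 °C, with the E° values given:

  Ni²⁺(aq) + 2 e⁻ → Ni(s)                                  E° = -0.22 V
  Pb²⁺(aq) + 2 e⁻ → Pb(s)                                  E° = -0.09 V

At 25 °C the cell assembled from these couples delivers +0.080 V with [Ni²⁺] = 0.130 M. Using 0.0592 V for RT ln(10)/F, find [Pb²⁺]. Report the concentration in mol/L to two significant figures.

0.0027 M

Pb²⁺/Pb is the cathode, Ni²⁺/Ni the anode: E°cell = +0.13 V, n = 2.
Overall reaction: Pb²⁺(aq) + Ni(s) → Pb(s) + Ni²⁺(aq); Q = [Ni²⁺]^1/[Pb²⁺]^1.
From E = E° − (0.0592/n) log Q: log Q = (E° − E)·n/0.0592 = (+0.13 − (+0.080))·2/0.0592 = 1.6892.
So 1·log[Pb²⁺] = 1·log(0.13) − log Q = -0.8861 − (1.6892) = -2.5753; [Pb²⁺] = 10^(-2.5753) ≈ 0.0027 M.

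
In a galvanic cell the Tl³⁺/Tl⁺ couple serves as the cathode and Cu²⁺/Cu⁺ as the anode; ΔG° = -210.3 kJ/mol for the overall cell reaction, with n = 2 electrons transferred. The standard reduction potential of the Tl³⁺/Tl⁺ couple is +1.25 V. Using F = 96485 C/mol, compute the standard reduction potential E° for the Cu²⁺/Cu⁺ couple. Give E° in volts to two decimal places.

+0.16 V

E°cell = −ΔG°/(nF) = −(-210.3×10³)/((2)(96485)) = +1.090 V.
Since Tl³⁺/Tl⁺ is the cathode and Cu²⁺/Cu⁺ the anode, E°cell = E°(Tl³⁺/Tl⁺) − E°(Cu²⁺/Cu⁺).
So E°(Cu²⁺/Cu⁺) = E°(Tl³⁺/Tl⁺) − E°cell = (+1.25) − (+1.090) = +0.16 V.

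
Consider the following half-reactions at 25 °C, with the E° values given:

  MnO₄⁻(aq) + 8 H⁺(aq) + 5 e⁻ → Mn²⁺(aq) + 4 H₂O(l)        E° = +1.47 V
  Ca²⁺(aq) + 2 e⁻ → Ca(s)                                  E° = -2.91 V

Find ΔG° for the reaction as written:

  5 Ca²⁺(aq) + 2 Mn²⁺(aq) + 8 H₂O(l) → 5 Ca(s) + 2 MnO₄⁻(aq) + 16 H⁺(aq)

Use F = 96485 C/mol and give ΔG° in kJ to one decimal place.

+4226.0 kJ

As written, Ca²⁺/Ca is reduced (cathode) and MnO₄⁻/Mn²⁺ is oxidised (anode), so E°cell = (-2.91) − (+1.47) = -4.38 V.
Balancing electrons gives n = 10.
ΔG° = −nFE° = −(10)(96485)(-4.38) = 4,226,043 J = +4226.0 kJ.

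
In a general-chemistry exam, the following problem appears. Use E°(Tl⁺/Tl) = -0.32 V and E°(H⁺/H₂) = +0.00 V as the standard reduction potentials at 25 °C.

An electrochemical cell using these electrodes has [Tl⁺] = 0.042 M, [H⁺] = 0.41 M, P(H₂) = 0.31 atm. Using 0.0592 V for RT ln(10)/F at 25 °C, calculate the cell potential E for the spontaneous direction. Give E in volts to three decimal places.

H⁺/H₂ is the cathode (higher E°), Tl⁺/Tl the anode: E°cell = +0.00 − (-0.32) = +0.32 V, n = 2.
Overall: 2 H⁺(aq) + 2 Tl(s) → H₂(g) + 2 Tl⁺(aq)
Q = P(H₂)·[Tl⁺]^2 / ([H⁺]^2); log Q = -2.488.
E = E° − (0.0592/n) log Q = +0.32 − (0.0592/2)(-2.488) = +0.394 V.

+0.394 V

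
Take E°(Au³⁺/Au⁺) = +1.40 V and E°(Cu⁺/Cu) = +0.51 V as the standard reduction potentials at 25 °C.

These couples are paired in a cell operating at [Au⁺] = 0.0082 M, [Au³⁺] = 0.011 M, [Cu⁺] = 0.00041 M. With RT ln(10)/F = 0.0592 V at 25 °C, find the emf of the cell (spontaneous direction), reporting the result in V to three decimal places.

+1.094 V

Au³⁺/Au⁺ is the cathode (higher E°), Cu⁺/Cu the anode: E°cell = +1.40 − (+0.51) = +0.89 V, n = 2.
Overall: Au³⁺(aq) + 2 Cu(s) → Au⁺(aq) + 2 Cu⁺(aq)
Q = [Au⁺]·[Cu⁺]^2 / ([Au³⁺]); log Q = -6.902.
E = E° − (0.0592/n) log Q = +0.89 − (0.0592/2)(-6.902) = +1.094 V.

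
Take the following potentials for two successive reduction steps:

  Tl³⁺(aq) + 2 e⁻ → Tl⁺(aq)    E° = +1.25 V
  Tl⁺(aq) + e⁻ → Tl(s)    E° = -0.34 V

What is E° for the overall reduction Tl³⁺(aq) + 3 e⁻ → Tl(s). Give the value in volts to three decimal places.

+0.720 V

Adding the free-energy changes (−nFE°) of the two steps gives −n₃FE°₃ = −n₁FE°₁ − n₂FE°₂.
E°₃ = (2×+1.25 + 1×-0.34) / 3 = (+2.160) / 3 = +0.720 V.
E° values themselves are not directly additive — weighting by electron count is essential.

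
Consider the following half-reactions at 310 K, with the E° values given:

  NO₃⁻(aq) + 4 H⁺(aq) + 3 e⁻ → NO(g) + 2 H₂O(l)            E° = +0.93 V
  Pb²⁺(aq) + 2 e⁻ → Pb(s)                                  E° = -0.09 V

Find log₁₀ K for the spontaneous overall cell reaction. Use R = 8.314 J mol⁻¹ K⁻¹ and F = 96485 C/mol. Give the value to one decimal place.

99.5

Cathode: NO₃⁻/NO; anode: Pb²⁺/Pb. E°cell = (+0.93) − (-0.09) = +1.02 V, with n = 6.
ΔG° = −nFE° = −RT ln K, so ln K = nFE°/(RT) = (6)(96485)(+1.02) / ((8.314)(310)) = 229.108.
log₁₀ K = 229.108 / ln 10 = 99.5.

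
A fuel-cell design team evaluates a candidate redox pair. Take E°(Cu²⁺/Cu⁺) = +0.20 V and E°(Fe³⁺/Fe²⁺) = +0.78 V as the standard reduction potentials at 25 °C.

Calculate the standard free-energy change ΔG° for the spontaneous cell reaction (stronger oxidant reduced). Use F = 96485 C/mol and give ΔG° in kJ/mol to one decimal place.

-56.0 kJ/mol

Fe³⁺/Fe²⁺ (E° = +0.78 V) is the cathode; Cu²⁺/Cu⁺ (E° = +0.20 V) is the anode, so E°cell = +0.58 V.
Balancing electrons gives n = 1 (lcm of 1 and 1).
ΔG° = −nFE° = −(1)(96485)(+0.58) = -55,961 J = -56.0 kJ/mol.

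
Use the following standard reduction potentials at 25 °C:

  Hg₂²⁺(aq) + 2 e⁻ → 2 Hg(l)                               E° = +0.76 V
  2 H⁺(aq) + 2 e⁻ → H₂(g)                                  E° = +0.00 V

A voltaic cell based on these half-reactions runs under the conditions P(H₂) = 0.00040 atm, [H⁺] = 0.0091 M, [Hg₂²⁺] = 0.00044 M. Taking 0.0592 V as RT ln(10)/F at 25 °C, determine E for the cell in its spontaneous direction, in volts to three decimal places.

Hg₂²⁺/Hg is the cathode (higher E°), H⁺/H₂ the anode: E°cell = +0.76 − (+0.00) = +0.76 V, n = 2.
Overall: Hg₂²⁺(aq) + H₂(g) → 2 Hg(l) + 2 H⁺(aq)
Q = [H⁺]^2 / ([Hg₂²⁺]·P(H₂)); log Q = 2.673.
E = E° − (0.0592/n) log Q = +0.76 − (0.0592/2)(2.673) = +0.681 V.

+0.681 V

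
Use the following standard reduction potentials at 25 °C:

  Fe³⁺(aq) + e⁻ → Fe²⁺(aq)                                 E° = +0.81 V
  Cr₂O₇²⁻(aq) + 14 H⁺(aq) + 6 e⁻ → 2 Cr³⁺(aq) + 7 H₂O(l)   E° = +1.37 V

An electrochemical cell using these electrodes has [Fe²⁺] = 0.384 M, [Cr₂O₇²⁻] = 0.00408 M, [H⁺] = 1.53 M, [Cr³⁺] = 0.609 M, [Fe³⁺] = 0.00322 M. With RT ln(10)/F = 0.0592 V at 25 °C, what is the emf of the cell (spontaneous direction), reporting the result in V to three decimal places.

+0.689 V

Cr₂O₇²⁻/Cr³⁺ is the cathode (higher E°), Fe³⁺/Fe²⁺ the anode: E°cell = +1.37 − (+0.81) = +0.56 V, n = 6.
Overall: Cr₂O₇²⁻(aq) + 14 H⁺(aq) + 6 Fe²⁺(aq) → 2 Cr³⁺(aq) + 7 H₂O(l) + 6 Fe³⁺(aq)
Q = [Cr³⁺]^2·[Fe³⁺]^6 / ([Cr₂O₇²⁻]·[H⁺]^14·[Fe²⁺]^6); log Q = -13.086.
E = E° − (0.0592/n) log Q = +0.56 − (0.0592/6)(-13.086) = +0.689 V.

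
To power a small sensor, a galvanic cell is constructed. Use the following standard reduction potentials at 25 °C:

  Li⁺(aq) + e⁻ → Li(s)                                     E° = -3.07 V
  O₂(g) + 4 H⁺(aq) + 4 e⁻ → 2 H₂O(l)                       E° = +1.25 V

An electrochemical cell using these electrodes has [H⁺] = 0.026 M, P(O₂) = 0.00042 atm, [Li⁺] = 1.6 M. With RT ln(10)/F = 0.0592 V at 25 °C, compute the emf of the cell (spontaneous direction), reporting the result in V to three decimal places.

+4.164 V

O₂/H₂O is the cathode (higher E°), Li⁺/Li the anode: E°cell = +1.25 − (-3.07) = +4.32 V, n = 4.
Overall: O₂(g) + 4 H⁺(aq) + 4 Li(s) → 2 H₂O(l) + 4 Li⁺(aq)
Q = [Li⁺]^4 / (P(O₂)·[H⁺]^4); log Q = 10.533.
E = E° − (0.0592/n) log Q = +4.32 − (0.0592/4)(10.533) = +4.164 V.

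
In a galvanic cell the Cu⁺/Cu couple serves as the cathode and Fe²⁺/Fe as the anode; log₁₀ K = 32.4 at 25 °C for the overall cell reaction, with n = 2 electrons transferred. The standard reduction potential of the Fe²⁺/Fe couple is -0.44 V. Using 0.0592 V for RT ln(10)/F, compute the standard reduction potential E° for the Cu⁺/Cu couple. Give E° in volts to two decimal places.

+0.52 V

E°cell = (0.0592/n)·log K = (0.0592/2)(32.4) = +0.959 V.
Since Cu⁺/Cu is the cathode and Fe²⁺/Fe the anode, E°cell = E°(Cu⁺/Cu) − E°(Fe²⁺/Fe).
So E°(Cu⁺/Cu) = E°cell + E°(Fe²⁺/Fe) = +0.959 + (-0.44) = +0.52 V.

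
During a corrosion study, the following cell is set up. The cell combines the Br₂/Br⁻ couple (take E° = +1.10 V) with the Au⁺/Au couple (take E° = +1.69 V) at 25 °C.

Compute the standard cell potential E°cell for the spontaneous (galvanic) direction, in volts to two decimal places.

+0.59 V

The Au⁺/Au couple has the higher reduction potential, so it is the cathode; Br₂/Br⁻ is oxidised at the anode.
E°cell = E°(cathode) − E°(anode) = (+1.69) − (+1.10) = +0.59 V.
Since E°cell > 0, the reaction is spontaneous under standard conditions.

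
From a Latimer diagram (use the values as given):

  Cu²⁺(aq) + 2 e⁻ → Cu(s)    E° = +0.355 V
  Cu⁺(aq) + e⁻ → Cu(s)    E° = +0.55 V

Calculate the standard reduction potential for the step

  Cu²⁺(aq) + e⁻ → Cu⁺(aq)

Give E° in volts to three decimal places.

Sequential free energies add, so n₃E°₃ = n₁E°₁ + n₂E°₂.
With n₃ = 2, and the known step contributing 1×(+0.55) V, the unknown satisfies 1·E° = 2×(+0.355) − 1×(+0.55) = +0.160.
E° = +0.160 / 1 = +0.160 V.

+0.160 V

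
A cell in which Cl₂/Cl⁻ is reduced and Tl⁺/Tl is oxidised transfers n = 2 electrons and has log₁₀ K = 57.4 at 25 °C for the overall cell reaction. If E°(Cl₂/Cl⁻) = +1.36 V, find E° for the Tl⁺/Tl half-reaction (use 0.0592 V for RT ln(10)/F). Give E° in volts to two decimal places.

E°cell = (0.0592/n)·log K = (0.0592/2)(57.4) = +1.699 V.
Since Cl₂/Cl⁻ is the cathode and Tl⁺/Tl the anode, E°cell = E°(Cl₂/Cl⁻) − E°(Tl⁺/Tl).
So E°(Tl⁺/Tl) = E°(Cl₂/Cl⁻) − E°cell = (+1.36) − (+1.699) = -0.34 V.

-0.34 V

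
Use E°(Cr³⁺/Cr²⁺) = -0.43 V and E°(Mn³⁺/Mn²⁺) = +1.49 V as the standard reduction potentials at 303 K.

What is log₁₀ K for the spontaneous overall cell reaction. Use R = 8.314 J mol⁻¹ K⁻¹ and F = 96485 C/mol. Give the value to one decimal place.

31.9

Cathode: Mn³⁺/Mn²⁺; anode: Cr³⁺/Cr²⁺. E°cell = (+1.49) − (-0.43) = +1.92 V, with n = 1.
ΔG° = −nFE° = −RT ln K, so ln K = nFE°/(RT) = (1)(96485)(+1.92) / ((8.314)(303)) = 73.537.
log₁₀ K = 73.537 / ln 10 = 31.9.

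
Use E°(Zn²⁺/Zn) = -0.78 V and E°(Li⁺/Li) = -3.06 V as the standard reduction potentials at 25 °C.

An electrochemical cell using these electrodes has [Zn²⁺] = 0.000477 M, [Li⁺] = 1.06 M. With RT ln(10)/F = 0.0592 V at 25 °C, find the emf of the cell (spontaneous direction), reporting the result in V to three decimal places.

+2.180 V

Zn²⁺/Zn is the cathode (higher E°), Li⁺/Li the anode: E°cell = -0.78 − (-3.06) = +2.28 V, n = 2.
Overall: Zn²⁺(aq) + 2 Li(s) → Zn(s) + 2 Li⁺(aq)
Q = [Li⁺]^2 / ([Zn²⁺]); log Q = 3.372.
E = E° − (0.0592/n) log Q = +2.28 − (0.0592/2)(3.372) = +2.180 V.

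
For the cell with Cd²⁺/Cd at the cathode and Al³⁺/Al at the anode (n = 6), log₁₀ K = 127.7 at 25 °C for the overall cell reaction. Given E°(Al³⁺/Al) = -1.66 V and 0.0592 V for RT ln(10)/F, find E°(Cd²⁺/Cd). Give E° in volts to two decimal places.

-0.40 V

E°cell = (0.0592/n)·log K = (0.0592/6)(127.7) = +1.260 V.
Since Cd²⁺/Cd is the cathode and Al³⁺/Al the anode, E°cell = E°(Cd²⁺/Cd) − E°(Al³⁺/Al).
So E°(Cd²⁺/Cd) = E°cell + E°(Al³⁺/Al) = +1.260 + (-1.66) = -0.40 V.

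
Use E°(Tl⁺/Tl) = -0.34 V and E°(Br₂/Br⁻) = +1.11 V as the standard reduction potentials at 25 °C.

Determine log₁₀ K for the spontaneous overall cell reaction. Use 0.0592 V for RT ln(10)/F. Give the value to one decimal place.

49.0

Cathode: Br₂/Br⁻; anode: Tl⁺/Tl. E°cell = +1.45 V, n = 2.
log K = nE°cell / 0.0592 = (2)(+1.45) / 0.0592 = 49.0.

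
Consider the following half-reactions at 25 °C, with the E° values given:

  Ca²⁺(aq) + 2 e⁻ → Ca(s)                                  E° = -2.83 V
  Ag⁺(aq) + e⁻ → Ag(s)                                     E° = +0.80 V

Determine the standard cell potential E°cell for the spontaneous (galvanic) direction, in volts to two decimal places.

The Ag⁺/Ag couple has the higher reduction potential, so it is the cathode; Ca²⁺/Ca is oxidised at the anode.
E°cell = E°(cathode) − E°(anode) = (+0.80) − (-2.83) = +3.63 V.

+3.63 V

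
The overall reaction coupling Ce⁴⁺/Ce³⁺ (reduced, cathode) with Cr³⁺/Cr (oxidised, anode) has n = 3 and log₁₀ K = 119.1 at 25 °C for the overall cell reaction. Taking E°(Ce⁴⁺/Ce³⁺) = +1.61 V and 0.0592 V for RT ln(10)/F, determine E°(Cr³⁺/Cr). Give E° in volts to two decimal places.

-0.74 V

E°cell = (0.0592/n)·log K = (0.0592/3)(119.1) = +2.350 V.
Since Ce⁴⁺/Ce³⁺ is the cathode and Cr³⁺/Cr the anode, E°cell = E°(Ce⁴⁺/Ce³⁺) − E°(Cr³⁺/Cr).
So E°(Cr³⁺/Cr) = E°(Ce⁴⁺/Ce³⁺) − E°cell = (+1.61) − (+2.350) = -0.74 V.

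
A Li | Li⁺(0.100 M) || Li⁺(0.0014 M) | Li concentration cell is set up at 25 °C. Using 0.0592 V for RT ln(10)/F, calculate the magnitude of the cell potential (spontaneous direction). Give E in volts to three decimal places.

+0.110 V

For a concentration cell E°cell = 0. The 0.100 M side is the cathode (reduction is favoured where [Li⁺] is higher).
With n = 1, E = −(0.0592/1) log([Li⁺]ₐₙ/[Li⁺]꜀ₐₜ) = −(0.0592/1) log(0.0014/0.1) = −(0.0592/1)(-1.854) = +0.110 V.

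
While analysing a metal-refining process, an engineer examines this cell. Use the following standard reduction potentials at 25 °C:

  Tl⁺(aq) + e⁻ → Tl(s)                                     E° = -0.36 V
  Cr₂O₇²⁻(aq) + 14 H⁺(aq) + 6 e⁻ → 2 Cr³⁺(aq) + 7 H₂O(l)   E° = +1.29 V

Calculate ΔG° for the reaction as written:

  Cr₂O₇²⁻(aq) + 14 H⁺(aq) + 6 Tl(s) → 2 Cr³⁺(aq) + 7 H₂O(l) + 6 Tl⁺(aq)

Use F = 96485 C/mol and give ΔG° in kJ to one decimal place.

As written, Cr₂O₇²⁻/Cr³⁺ is reduced (cathode) and Tl⁺/Tl is oxidised (anode), so E°cell = (+1.29) − (-0.36) = +1.65 V.
Balancing electrons gives n = 6.
ΔG° = −nFE° = −(6)(96485)(+1.65) = -955,202 J = -955.2 kJ.

-955.2 kJ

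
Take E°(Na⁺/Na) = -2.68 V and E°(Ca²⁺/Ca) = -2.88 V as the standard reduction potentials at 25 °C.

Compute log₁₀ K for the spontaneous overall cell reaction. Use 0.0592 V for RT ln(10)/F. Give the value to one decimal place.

6.8

Cathode: Na⁺/Na; anode: Ca²⁺/Ca. E°cell = +0.20 V, n = 2.
log K = nE°cell / 0.0592 = (2)(+0.20) / 0.0592 = 6.8.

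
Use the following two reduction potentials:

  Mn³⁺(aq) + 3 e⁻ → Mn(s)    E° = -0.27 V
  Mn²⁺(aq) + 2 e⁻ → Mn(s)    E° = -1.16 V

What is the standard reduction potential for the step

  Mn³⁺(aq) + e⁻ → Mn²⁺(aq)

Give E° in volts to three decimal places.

Sequential free energies add, so n₃E°₃ = n₁E°₁ + n₂E°₂.
With n₃ = 3, and the known step contributing 2×(-1.16) V, the unknown satisfies 1·E° = 3×(-0.27) − 2×(-1.16) = +1.510.
E° = +1.510 / 1 = +1.510 V.

+1.510 V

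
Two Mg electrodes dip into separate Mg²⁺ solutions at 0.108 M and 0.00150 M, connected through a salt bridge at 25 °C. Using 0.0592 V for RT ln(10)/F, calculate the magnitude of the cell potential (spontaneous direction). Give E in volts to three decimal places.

+0.055 V

For a concentration cell E°cell = 0. The 0.108 M side is the cathode (reduction is favoured where [Mg²⁺] is higher).
With n = 2, E = −(0.0592/2) log([Mg²⁺]ₐₙ/[Mg²⁺]꜀ₐₜ) = −(0.0592/2) log(0.0015/0.108) = −(0.0592/2)(-1.857) = +0.055 V.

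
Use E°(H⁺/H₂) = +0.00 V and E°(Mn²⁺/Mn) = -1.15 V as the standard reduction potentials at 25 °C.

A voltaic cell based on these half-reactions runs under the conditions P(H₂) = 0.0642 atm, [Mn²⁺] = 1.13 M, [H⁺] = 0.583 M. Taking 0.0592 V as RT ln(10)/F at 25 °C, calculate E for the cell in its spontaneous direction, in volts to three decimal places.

+1.170 V

H⁺/H₂ is the cathode (higher E°), Mn²⁺/Mn the anode: E°cell = +0.00 − (-1.15) = +1.15 V, n = 2.
Overall: 2 H⁺(aq) + Mn(s) → H₂(g) + Mn²⁺(aq)
Q = P(H₂)·[Mn²⁺] / ([H⁺]^2); log Q = -0.671.
E = E° − (0.0592/n) log Q = +1.15 − (0.0592/2)(-0.671) = +1.170 V.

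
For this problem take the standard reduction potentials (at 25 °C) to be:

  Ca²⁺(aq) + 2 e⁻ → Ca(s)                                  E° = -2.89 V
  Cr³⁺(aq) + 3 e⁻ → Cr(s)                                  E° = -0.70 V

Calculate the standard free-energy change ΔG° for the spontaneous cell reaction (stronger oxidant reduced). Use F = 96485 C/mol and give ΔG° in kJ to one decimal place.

-1267.8 kJ

Cr³⁺/Cr (E° = -0.70 V) is the cathode; Ca²⁺/Ca (E° = -2.89 V) is the anode, so E°cell = +2.19 V.
Balancing electrons gives n = 6 (lcm of 3 and 2).
ΔG° = −nFE° = −(6)(96485)(+2.19) = -1,267,813 J = -1267.8 kJ.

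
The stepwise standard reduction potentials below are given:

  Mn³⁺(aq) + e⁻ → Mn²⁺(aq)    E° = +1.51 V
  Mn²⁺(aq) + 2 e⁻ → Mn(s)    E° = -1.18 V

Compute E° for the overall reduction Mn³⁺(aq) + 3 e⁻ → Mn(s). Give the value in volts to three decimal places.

-0.283 V

Standard free energies of sequential steps add: ΔG°₃ = ΔG°₁ + ΔG°₂, so n₃E°₃ = n₁E°₁ + n₂E°₂.
E°₃ = (1×+1.51 + 2×-1.18) / 3 = (-0.850) / 3 = -0.283 V.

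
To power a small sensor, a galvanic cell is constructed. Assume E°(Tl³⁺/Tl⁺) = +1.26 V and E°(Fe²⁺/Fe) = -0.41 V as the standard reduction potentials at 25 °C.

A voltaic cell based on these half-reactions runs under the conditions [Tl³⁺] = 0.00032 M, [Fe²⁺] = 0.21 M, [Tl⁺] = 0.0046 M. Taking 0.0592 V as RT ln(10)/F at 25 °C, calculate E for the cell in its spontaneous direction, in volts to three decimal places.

Tl³⁺/Tl⁺ is the cathode (higher E°), Fe²⁺/Fe the anode: E°cell = +1.26 − (-0.41) = +1.67 V, n = 2.
Overall: Tl³⁺(aq) + Fe(s) → Tl⁺(aq) + Fe²⁺(aq)
Q = [Tl⁺]·[Fe²⁺] / ([Tl³⁺]); log Q = 0.480.
E = E° − (0.0592/n) log Q = +1.67 − (0.0592/2)(0.480) = +1.656 V.

+1.656 V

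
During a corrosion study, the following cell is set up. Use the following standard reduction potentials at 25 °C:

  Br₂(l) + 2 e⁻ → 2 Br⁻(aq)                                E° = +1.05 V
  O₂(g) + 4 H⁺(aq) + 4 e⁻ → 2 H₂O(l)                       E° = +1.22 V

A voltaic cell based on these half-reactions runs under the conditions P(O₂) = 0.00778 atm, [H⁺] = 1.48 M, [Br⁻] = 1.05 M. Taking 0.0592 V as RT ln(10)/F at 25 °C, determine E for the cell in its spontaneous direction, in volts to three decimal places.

+0.150 V

O₂/H₂O is the cathode (higher E°), Br₂/Br⁻ the anode: E°cell = +1.22 − (+1.05) = +0.17 V, n = 4.
Overall: O₂(g) + 4 H⁺(aq) + 4 Br⁻(aq) → 2 H₂O(l) + 2 Br₂(l)
Q = 1 / (P(O₂)·[H⁺]^4·[Br⁻]^4); log Q = 1.343.
E = E° − (0.0592/n) log Q = +0.17 − (0.0592/4)(1.343) = +0.150 V.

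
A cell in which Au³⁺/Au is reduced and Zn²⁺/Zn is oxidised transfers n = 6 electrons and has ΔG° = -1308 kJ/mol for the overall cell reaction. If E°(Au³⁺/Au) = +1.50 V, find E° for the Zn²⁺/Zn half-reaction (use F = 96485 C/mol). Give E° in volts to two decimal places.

-0.76 V

E°cell = −ΔG°/(nF) = −(-1308×10³)/((6)(96485)) = +2.259 V.
Since Au³⁺/Au is the cathode and Zn²⁺/Zn the anode, E°cell = E°(Au³⁺/Au) − E°(Zn²⁺/Zn).
So E°(Zn²⁺/Zn) = E°(Au³⁺/Au) − E°cell = (+1.50) − (+2.259) = -0.76 V.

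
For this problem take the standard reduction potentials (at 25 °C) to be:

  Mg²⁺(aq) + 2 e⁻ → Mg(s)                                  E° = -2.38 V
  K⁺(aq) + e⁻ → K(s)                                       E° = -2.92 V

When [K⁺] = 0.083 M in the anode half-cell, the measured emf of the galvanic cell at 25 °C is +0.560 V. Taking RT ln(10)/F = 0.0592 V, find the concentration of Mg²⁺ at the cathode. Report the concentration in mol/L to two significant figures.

0.033 M

Mg²⁺/Mg is the cathode, K⁺/K the anode: E°cell = +0.54 V, n = 2.
Overall reaction: Mg²⁺(aq) + 2 K(s) → Mg(s) + 2 K⁺(aq); Q = [K⁺]^2/[Mg²⁺]^1.
From E = E° − (0.0592/n) log Q: log Q = (E° − E)·n/0.0592 = (+0.54 − (+0.560))·2/0.0592 = -0.6757.
So 1·log[Mg²⁺] = 2·log(0.083) − log Q = -2.1618 − (-0.6757) = -1.4861; [Mg²⁺] = 10^(-1.4861) ≈ 0.033 M.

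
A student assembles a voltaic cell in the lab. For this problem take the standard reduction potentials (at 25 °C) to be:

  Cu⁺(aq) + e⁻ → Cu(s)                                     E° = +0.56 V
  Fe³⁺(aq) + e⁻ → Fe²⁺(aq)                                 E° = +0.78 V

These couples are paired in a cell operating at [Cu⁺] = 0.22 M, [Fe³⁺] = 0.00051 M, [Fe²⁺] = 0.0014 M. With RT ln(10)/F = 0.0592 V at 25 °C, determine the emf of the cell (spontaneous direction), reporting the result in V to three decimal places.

+0.233 V

Fe³⁺/Fe²⁺ is the cathode (higher E°), Cu⁺/Cu the anode: E°cell = +0.78 − (+0.56) = +0.22 V, n = 1.
Overall: Fe³⁺(aq) + Cu(s) → Fe²⁺(aq) + Cu⁺(aq)
Q = [Fe²⁺]·[Cu⁺] / ([Fe³⁺]); log Q = -0.219.
E = E° − (0.0592/n) log Q = +0.22 − (0.0592/1)(-0.219) = +0.233 V.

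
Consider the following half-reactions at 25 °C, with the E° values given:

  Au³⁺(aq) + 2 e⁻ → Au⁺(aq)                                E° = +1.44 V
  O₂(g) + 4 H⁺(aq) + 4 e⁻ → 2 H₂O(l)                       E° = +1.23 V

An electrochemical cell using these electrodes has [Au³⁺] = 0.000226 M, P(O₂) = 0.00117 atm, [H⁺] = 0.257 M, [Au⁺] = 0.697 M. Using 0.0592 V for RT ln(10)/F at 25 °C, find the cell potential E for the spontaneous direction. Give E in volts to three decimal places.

+0.185 V

Au³⁺/Au⁺ is the cathode (higher E°), O₂/H₂O the anode: E°cell = +1.44 − (+1.23) = +0.21 V, n = 4.
Overall: 2 Au³⁺(aq) + 2 H₂O(l) → 2 Au⁺(aq) + O₂(g) + 4 H⁺(aq)
Q = [Au⁺]^2·P(O₂)·[H⁺]^4 / ([Au³⁺]^2); log Q = 1.686.
E = E° − (0.0592/n) log Q = +0.21 − (0.0592/4)(1.686) = +0.185 V.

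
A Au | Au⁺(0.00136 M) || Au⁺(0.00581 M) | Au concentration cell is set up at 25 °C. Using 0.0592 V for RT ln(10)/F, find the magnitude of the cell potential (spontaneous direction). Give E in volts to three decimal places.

For a concentration cell E°cell = 0. The 0.00581 M side is the cathode (reduction is favoured where [Au⁺] is higher).
With n = 1, E = −(0.0592/1) log([Au⁺]ₐₙ/[Au⁺]꜀ₐₜ) = −(0.0592/1) log(0.00136/0.00581) = −(0.0592/1)(-0.631) = +0.037 V.

+0.037 V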